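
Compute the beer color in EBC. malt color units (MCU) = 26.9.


SRM = 1.4922·MCU^0.6859;  EBC = SRM·1.97
SRM = 1.4922·26.9^0.6859 = 14.2723
EBC = 14.2723·1.97

28.1164 EBC


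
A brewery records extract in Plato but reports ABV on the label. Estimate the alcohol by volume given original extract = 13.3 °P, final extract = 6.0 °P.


SG = 259/(259 − P);  ABV = (OG − FG)·131.25
OG = 259/(259 − 13.3) = 1.0541
FG = 259/(259 − 6.0) = 1.0237
ABV = (1.0541 − 1.0237)·131.25

3.9921 % ABV


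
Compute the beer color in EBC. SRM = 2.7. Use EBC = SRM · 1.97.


EBC = 2.7 · 1.97

5.3190 EBC


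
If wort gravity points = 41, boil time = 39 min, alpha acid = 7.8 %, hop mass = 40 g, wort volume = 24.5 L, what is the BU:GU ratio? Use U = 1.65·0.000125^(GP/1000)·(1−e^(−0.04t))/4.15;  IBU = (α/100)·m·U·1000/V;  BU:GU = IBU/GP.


U = 1.65·0.000125^(41/1000)·(1−e^(−0.04·39))/4.15 = 0.2173
IBU = (7.8/100)·40·0.2173·1000/24.5 = 27.6662
BU:GU = 27.6662/41

0.6748


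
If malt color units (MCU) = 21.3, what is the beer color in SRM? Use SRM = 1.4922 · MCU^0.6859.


SRM = 1.4922 · 21.3^0.6859

12.1608 SRM


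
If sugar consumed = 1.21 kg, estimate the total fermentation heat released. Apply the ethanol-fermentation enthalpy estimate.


Q = m_sugar · 590 kJ/kg
Q = 1.21 · 590

713.9000 kJ


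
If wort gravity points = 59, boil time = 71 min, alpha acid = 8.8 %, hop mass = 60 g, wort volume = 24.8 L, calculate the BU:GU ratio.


U = 1.65·0.000125^(GP/1000)·(1−e^(−0.04t))/4.15;  IBU = (α/100)·m·U·1000/V;  BU:GU = IBU/GP
U = 1.65·0.000125^(59/1000)·(1−e^(−0.04·71))/4.15 = 0.2203
IBU = (8.8/100)·60·0.2203·1000/24.8 = 46.9019
BU:GU = 46.9019/59

0.7949


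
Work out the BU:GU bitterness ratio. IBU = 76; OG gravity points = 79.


BU:GU = IBU / OG_points
BU:GU = 76 / 79

0.9620


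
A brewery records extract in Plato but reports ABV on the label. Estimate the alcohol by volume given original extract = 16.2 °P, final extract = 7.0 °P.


SG = 259/(259 − P);  ABV = (OG − FG)·131.25
OG = 259/(259 − 16.2) = 1.0667
FG = 259/(259 − 7.0) = 1.0278
ABV = (1.0667 − 1.0278)·131.25

5.1114 % ABV


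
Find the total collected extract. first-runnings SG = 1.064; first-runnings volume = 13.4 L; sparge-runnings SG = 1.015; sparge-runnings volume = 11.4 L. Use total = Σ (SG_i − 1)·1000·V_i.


first = (1.064 − 1)·1000·13.4 = 857.6000
sparge = (1.015 − 1)·1000·11.4 = 171.0000
total = 857.6000 + 171.0000

1028.6000 gravity·L


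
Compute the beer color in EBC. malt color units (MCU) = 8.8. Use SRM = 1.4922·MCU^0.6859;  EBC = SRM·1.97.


SRM = 1.4922·8.8^0.6859 = 6.6320
EBC = 6.6320·1.97

13.0651 EBC


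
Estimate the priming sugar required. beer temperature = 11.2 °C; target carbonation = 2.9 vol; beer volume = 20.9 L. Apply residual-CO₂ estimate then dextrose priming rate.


residual = 14.695·(0.01821 + 0.09011·e^(−0.04·T));  sugar = (target − residual)·4.0·V
residual = 14.695·(0.01821 + 0.09011·e^(−0.04·11.2)) = 1.1136
sugar = (2.9 − 1.1136)·4.0·20.9

149.3420 g


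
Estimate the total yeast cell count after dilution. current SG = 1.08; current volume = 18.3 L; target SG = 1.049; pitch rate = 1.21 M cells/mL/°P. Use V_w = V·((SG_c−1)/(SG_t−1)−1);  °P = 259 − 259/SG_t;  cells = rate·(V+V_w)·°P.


V_w = 18.3·((1.08−1)/(1.049−1)−1) = 11.5776
V_final = 18.3 + 11.5776 = 29.8776
°P = 259 − 259/1.049 = 12.0982
cells = 1.21·29.8776·12.0982

437.3717 billion cells


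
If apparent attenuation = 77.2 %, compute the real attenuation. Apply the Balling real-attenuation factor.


RA = AA · 0.8192
RA = 77.2 · 0.8192

63.2422 %


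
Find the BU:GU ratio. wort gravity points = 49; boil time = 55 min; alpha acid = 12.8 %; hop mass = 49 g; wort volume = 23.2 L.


U = 1.65·0.000125^(GP/1000)·(1−e^(−0.04t))/4.15;  IBU = (α/100)·m·U·1000/V;  BU:GU = IBU/GP
U = 1.65·0.000125^(49/1000)·(1−e^(−0.04·55))/4.15 = 0.2276
IBU = (12.8/100)·49·0.2276·1000/23.2 = 61.5319
BU:GU = 61.5319/49

1.2558


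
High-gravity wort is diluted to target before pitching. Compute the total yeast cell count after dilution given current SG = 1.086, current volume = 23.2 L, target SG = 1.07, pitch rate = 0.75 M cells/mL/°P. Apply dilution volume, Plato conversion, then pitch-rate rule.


V_w = V·((SG_c−1)/(SG_t−1)−1);  °P = 259 − 259/SG_t;  cells = rate·(V+V_w)·°P
V_w = 23.2·((1.086−1)/(1.07−1)−1) = 5.3029
V_final = 23.2 + 5.3029 = 28.5029
°P = 259 − 259/1.07 = 16.9439
cells = 0.75·28.5029·16.9439

362.2127 billion cells


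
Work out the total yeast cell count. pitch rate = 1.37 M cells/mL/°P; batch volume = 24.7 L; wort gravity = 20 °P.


cells (billions) = rate · V_L · °P
cells = 1.37 · 24.7 · 20

676.7800 billion cells


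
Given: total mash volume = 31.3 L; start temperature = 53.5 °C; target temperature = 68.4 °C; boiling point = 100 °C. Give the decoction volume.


V_dec = V_total·(T_target − T_start)/(T_boil − T_start)
V_dec = 31.3·(68.4 − 53.5)/(100 − 53.5)

10.0295 L


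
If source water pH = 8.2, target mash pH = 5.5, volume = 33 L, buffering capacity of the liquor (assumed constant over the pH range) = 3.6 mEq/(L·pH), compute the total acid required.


acid = buffering capacity · (pH_source − pH_target) · V
acid = 3.6 · (8.2 − 5.5) · 33

320.7600 mEq


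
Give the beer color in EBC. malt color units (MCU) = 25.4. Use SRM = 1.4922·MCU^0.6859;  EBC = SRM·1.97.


SRM = 1.4922·25.4^0.6859 = 13.7215
EBC = 13.7215·1.97

27.0314 EBC


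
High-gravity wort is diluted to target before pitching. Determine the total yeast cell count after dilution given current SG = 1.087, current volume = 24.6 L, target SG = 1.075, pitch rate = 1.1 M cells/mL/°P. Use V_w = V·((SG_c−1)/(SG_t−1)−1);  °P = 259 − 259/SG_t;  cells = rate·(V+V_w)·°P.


V_w = 24.6·((1.087−1)/(1.075−1)−1) = 3.9360
V_final = 24.6 + 3.9360 = 28.5360
°P = 259 − 259/1.075 = 18.0698
cells = 1.1·28.5360·18.0698

567.2028 billion cells


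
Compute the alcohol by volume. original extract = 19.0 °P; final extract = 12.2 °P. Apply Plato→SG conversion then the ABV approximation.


SG = 259/(259 − P);  ABV = (OG − FG)·131.25
OG = 259/(259 − 19.0) = 1.0792
FG = 259/(259 − 12.2) = 1.0494
ABV = (1.0792 − 1.0494)·131.25

3.9026 % ABV


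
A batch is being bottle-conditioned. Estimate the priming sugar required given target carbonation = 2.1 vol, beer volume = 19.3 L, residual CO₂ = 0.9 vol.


sugar = (target − residual)·4.0·V
sugar = (2.1 − 0.9)·4.0·19.3

92.6400 g


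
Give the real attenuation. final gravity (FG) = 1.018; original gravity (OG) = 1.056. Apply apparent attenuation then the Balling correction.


AA = (OG−FG)/(OG−1)·100;  RA = AA·0.8192
AA = (1.056 − 1.018)/(1.056 − 1)·100 = 67.8571
RA = 67.8571·0.8192

55.5886 %


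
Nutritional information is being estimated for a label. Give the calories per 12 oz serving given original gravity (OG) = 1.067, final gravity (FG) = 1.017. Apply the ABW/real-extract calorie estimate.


ABW = (OG−FG)·131.25·0.79/FG;  °P = 259 − 259/SG (for OG→OE and FG→AE);  RE = 0.1808·OE + 0.8192·AE;  Cal = (6.9·ABW + 4·(RE−0.1))·FG·3.55
ABW = (1.067 − 1.017)·131.25·0.79/1.017 = 5.0977
OE = 259 − 259/1.067 = 16.2634 °P
AE = 259 − 259/1.017 = 4.3294 °P
RE = 0.1808·16.2634 + 0.8192·4.3294 = 6.4871 °P
Cal = (6.9·5.0977 + 4·(6.4871−0.1))·1.017·3.55

219.2293 kcal


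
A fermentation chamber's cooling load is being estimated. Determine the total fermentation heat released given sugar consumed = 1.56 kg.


Q = m_sugar · 590 kJ/kg
Q = 1.56 · 590

920.4000 kJ


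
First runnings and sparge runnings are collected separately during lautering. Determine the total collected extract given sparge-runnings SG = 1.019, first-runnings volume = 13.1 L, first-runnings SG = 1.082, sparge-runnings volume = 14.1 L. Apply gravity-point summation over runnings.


total = Σ (SG_i − 1)·1000·V_i
first = (1.082 − 1)·1000·13.1 = 1074.2000
sparge = (1.019 − 1)·1000·14.1 = 267.9000
total = 1074.2000 + 267.9000

1342.1000 gravity·L


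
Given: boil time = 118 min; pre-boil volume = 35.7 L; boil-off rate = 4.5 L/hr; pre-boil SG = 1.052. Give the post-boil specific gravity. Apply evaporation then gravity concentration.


V_post = V_pre − rate·(t/60);  SG_post = 1 + (SG_pre−1)·V_pre/V_post
V_post = 35.7 − 4.5·(118/60) = 26.8500
SG_post = 1 + (1.052 − 1)·35.7/26.8500

1.0691


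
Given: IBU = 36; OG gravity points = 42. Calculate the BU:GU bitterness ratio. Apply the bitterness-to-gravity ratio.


BU:GU = IBU / OG_points
BU:GU = 36 / 42

0.8571


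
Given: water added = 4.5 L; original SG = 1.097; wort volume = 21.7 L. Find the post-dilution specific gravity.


SG_new = 1 + (SG_old − 1)·V_old/(V_old + V_water)
pts = (1.097 − 1)·1000·21.7/(21.7 + 4.5) = 80.3397
SG_new = 1 + 80.3397/1000

1.0803


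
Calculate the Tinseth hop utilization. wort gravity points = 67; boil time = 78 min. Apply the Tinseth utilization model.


U = 1.65·0.000125^(GP/1000) · (1 − e^(−0.04·t))/4.15
bigness = 1.65·0.000125^(67/1000) = 0.9036
boil_factor = (1 − e^(−0.04·78))/4.15 = 0.2303
U = 0.9036 · 0.2303

0.2081


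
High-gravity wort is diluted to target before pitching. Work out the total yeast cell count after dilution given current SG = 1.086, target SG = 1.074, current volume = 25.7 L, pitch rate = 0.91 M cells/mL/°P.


V_w = V·((SG_c−1)/(SG_t−1)−1);  °P = 259 − 259/SG_t;  cells = rate·(V+V_w)·°P
V_w = 25.7·((1.086−1)/(1.074−1)−1) = 4.1676
V_final = 25.7 + 4.1676 = 29.8676
°P = 259 − 259/1.074 = 17.8454
cells = 0.91·29.8676·17.8454

485.0298 billion cells


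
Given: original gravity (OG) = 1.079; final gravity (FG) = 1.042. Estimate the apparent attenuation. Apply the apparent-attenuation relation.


AA = (OG − FG)/(OG − 1) · 100
AA = (1.079 − 1.042)/(1.079 − 1) · 100

46.8354 %


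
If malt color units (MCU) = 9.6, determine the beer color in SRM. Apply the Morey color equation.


SRM = 1.4922 · MCU^0.6859
SRM = 1.4922 · 9.6^0.6859

7.0399 SRM


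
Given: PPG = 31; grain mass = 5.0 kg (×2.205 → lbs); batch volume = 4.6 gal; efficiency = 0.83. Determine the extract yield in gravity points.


points = lbs × PPG × eff / vol
lbs = 5.0 × 2.205 = 11.0250
points = 11.0250 × 31 × 0.83 / 4.6

61.6681 points


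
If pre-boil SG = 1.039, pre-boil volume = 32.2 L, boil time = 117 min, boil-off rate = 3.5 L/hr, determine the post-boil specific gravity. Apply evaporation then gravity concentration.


V_post = V_pre − rate·(t/60);  SG_post = 1 + (SG_pre−1)·V_pre/V_post
V_post = 32.2 − 3.5·(117/60) = 25.3750
SG_post = 1 + (1.039 − 1)·32.2/25.3750

1.0495


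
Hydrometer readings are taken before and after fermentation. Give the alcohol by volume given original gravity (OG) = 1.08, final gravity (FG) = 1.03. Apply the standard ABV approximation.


ABV = (OG − FG) · 131.25
ABV = (1.08 − 1.03) · 131.25

6.5625 % ABV


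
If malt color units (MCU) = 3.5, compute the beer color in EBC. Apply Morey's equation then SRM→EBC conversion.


SRM = 1.4922·MCU^0.6859;  EBC = SRM·1.97
SRM = 1.4922·3.5^0.6859 = 3.5237
EBC = 3.5237·1.97

6.9418 EBC


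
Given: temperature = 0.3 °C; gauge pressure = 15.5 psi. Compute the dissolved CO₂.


vols = (P + 14.695)·(0.01821 + 0.09011·e^(−0.04·T))
vols = (15.5 + 14.695)·(0.01821 + 0.09011·e^(−0.04·0.3))

3.2383 volumes


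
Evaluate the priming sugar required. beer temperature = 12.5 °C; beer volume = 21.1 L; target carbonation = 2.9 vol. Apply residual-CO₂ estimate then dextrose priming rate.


residual = 14.695·(0.01821 + 0.09011·e^(−0.04·T));  sugar = (target − residual)·4.0·V
residual = 14.695·(0.01821 + 0.09011·e^(−0.04·12.5)) = 1.0707
sugar = (2.9 − 1.0707)·4.0·21.1

154.3892 g


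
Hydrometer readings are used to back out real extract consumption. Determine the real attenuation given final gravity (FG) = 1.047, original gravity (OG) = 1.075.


AA = (OG−FG)/(OG−1)·100;  RA = AA·0.8192
AA = (1.075 − 1.047)/(1.075 − 1)·100 = 37.3333
RA = 37.3333·0.8192

30.5835 %


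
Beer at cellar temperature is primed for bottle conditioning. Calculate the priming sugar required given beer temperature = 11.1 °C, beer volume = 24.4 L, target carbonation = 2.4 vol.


residual = 14.695·(0.01821 + 0.09011·e^(−0.04·T));  sugar = (target − residual)·4.0·V
residual = 14.695·(0.01821 + 0.09011·e^(−0.04·11.1)) = 1.1170
sugar = (2.4 − 1.1170)·4.0·24.4

125.2205 g


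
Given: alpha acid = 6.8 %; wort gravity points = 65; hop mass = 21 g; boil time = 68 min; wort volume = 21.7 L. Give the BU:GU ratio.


U = 1.65·0.000125^(GP/1000)·(1−e^(−0.04t))/4.15;  IBU = (α/100)·m·U·1000/V;  BU:GU = IBU/GP
U = 1.65·0.000125^(65/1000)·(1−e^(−0.04·68))/4.15 = 0.2071
IBU = (6.8/100)·21·0.2071·1000/21.7 = 13.6273
BU:GU = 13.6273/65

0.2097


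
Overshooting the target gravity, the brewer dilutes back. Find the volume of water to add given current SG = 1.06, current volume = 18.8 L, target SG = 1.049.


V_water = V·((SG_curr − 1)/(SG_target − 1) − 1)
V_water = 18.8·((1.06 − 1)/(1.049 − 1) − 1)

4.2204 L


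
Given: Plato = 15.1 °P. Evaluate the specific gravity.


SG = 259/(259 − P)
SG = 259/(259 − 15.1)

1.0619


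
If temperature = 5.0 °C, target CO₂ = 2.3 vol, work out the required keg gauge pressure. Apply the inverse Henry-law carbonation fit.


psi = vols/(0.01821 + 0.09011·e^(−0.04·T)) − 14.695
psi = 2.3/(0.01821 + 0.09011·e^(−0.04·5.0)) − 14.695

10.3089 psi


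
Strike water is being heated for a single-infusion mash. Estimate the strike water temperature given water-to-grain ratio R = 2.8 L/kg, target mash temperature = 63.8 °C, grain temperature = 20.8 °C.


T_strike = (0.41/R)·(T_mash − T_grain) + T_mash
T_strike = (0.41/2.8)·(63.8 − 20.8) + 63.8

70.0964 °C


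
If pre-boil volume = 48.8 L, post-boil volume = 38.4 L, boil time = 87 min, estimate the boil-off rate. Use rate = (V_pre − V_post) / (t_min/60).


rate = (48.8 − 38.4) / (87/60)

7.1724 L/hr


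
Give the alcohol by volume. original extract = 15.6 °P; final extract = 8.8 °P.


SG = 259/(259 − P);  ABV = (OG − FG)·131.25
OG = 259/(259 − 15.6) = 1.0641
FG = 259/(259 − 8.8) = 1.0352
ABV = (1.0641 − 1.0352)·131.25

3.7958 % ABV


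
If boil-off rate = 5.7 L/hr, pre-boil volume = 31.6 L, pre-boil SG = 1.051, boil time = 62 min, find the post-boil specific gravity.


V_post = V_pre − rate·(t/60);  SG_post = 1 + (SG_pre−1)·V_pre/V_post
V_post = 31.6 − 5.7·(62/60) = 25.7100
SG_post = 1 + (1.051 − 1)·31.6/25.7100

1.0627


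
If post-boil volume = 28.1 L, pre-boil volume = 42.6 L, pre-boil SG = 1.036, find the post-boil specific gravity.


SG_post = 1 + (SG_pre − 1)·V_pre/V_post
pts_pre = (1.036 − 1)·1000 = 36.0000
pts_post = 36.0000·42.6/28.1 = 54.5765
SG_post = 1 + 54.5765/1000

1.0546


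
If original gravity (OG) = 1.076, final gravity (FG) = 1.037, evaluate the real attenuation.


AA = (OG−FG)/(OG−1)·100;  RA = AA·0.8192
AA = (1.076 − 1.037)/(1.076 − 1)·100 = 51.3158
RA = 51.3158·0.8192

42.0379 %


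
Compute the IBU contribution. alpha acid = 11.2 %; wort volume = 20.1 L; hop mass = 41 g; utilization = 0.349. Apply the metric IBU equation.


IBU = (α/100)·mass·U·1000 / V
IBU = (11.2/100)·41·0.349·1000 / 20.1

79.7317 IBU


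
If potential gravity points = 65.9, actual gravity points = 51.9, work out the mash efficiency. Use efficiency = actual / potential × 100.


efficiency = 51.9 / 65.9 × 100

78.7557 %


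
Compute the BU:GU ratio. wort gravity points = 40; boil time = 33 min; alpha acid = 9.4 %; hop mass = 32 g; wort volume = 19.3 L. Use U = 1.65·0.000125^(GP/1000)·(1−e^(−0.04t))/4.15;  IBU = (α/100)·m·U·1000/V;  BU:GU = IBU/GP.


U = 1.65·0.000125^(40/1000)·(1−e^(−0.04·33))/4.15 = 0.2034
IBU = (9.4/100)·32·0.2034·1000/19.3 = 31.6998
BU:GU = 31.6998/40

0.7925


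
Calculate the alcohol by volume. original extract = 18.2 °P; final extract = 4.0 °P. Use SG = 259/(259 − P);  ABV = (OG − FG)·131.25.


OG = 259/(259 − 18.2) = 1.0756
FG = 259/(259 − 4.0) = 1.0157
ABV = (1.0756 − 1.0157)·131.25

7.8612 % ABV


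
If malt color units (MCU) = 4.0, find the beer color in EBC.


SRM = 1.4922·MCU^0.6859;  EBC = SRM·1.97
SRM = 1.4922·4.0^0.6859 = 3.8617
EBC = 3.8617·1.97

7.6076 EBC


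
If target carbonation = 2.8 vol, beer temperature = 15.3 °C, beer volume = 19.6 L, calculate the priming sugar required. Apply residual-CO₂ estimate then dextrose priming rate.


residual = 14.695·(0.01821 + 0.09011·e^(−0.04·T));  sugar = (target − residual)·4.0·V
residual = 14.695·(0.01821 + 0.09011·e^(−0.04·15.3)) = 0.9856
sugar = (2.8 − 0.9856)·4.0·19.6

142.2454 g


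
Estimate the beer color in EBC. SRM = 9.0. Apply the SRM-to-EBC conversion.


EBC = SRM · 1.97
EBC = 9.0 · 1.97

17.7300 EBC


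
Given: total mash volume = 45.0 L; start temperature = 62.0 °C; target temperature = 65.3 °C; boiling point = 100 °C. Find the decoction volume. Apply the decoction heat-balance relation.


V_dec = V_total·(T_target − T_start)/(T_boil − T_start)
V_dec = 45.0·(65.3 − 62.0)/(100 − 62.0)

3.9079 L


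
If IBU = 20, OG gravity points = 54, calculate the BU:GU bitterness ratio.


BU:GU = IBU / OG_points
BU:GU = 20 / 54

0.3704


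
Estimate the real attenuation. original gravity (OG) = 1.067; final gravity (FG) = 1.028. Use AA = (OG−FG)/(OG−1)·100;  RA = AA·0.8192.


AA = (1.067 − 1.028)/(1.067 − 1)·100 = 58.2090
RA = 58.2090·0.8192

47.6848 %


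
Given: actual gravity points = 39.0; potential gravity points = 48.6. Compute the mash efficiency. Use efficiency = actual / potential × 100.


efficiency = 39.0 / 48.6 × 100

80.2469 %


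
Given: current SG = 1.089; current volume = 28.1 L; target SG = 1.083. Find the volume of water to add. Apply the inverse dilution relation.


V_water = V·((SG_curr − 1)/(SG_target − 1) − 1)
V_water = 28.1·((1.089 − 1)/(1.083 − 1) − 1)

2.0313 L


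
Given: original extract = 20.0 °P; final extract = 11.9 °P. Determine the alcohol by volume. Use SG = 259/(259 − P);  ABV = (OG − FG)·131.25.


OG = 259/(259 − 20.0) = 1.0837
FG = 259/(259 − 11.9) = 1.0482
ABV = (1.0837 − 1.0482)·131.25

4.6624 % ABV


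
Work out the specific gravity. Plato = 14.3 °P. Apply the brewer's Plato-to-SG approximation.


SG = 259/(259 − P)
SG = 259/(259 − 14.3)

1.0584


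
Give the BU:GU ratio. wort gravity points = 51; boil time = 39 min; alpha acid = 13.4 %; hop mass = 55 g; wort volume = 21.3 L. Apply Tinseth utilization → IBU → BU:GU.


U = 1.65·0.000125^(GP/1000)·(1−e^(−0.04t))/4.15;  IBU = (α/100)·m·U·1000/V;  BU:GU = IBU/GP
U = 1.65·0.000125^(51/1000)·(1−e^(−0.04·39))/4.15 = 0.1986
IBU = (13.4/100)·55·0.1986·1000/21.3 = 68.7098
BU:GU = 68.7098/51

1.3473


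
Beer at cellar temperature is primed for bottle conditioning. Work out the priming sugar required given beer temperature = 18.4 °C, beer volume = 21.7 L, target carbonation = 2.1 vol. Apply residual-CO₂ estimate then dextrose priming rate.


residual = 14.695·(0.01821 + 0.09011·e^(−0.04·T));  sugar = (target − residual)·4.0·V
residual = 14.695·(0.01821 + 0.09011·e^(−0.04·18.4)) = 0.9019
sugar = (2.1 − 0.9019)·4.0·21.7

103.9945 g


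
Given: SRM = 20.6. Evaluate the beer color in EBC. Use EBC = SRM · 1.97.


EBC = 20.6 · 1.97

40.5820 EBC


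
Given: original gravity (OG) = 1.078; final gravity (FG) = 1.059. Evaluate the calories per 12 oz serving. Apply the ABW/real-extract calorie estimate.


ABW = (OG−FG)·131.25·0.79/FG;  °P = 259 − 259/SG (for OG→OE and FG→AE);  RE = 0.1808·OE + 0.8192·AE;  Cal = (6.9·ABW + 4·(RE−0.1))·FG·3.55
ABW = (1.078 − 1.059)·131.25·0.79/1.059 = 1.8603
OE = 259 − 259/1.078 = 18.7403 °P
AE = 259 − 259/1.059 = 14.4297 °P
RE = 0.1808·18.7403 + 0.8192·14.4297 = 15.2090 °P
Cal = (6.9·1.8603 + 4·(15.2090−0.1))·1.059·3.55

275.4629 kcal


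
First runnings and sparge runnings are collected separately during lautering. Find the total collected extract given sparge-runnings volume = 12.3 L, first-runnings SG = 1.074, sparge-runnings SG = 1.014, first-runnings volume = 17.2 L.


total = Σ (SG_i − 1)·1000·V_i
first = (1.074 − 1)·1000·17.2 = 1272.8000
sparge = (1.014 − 1)·1000·12.3 = 172.2000
total = 1272.8000 + 172.2000

1445.0000 gravity·L


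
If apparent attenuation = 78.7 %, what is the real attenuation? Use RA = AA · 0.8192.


RA = 78.7 · 0.8192

64.4710 %


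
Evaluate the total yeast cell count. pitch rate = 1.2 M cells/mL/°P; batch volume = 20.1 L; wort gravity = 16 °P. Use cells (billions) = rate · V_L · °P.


cells = 1.2 · 20.1 · 16

385.9200 billion cells


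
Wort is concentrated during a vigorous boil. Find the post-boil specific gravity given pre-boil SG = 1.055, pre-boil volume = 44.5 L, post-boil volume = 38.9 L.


SG_post = 1 + (SG_pre − 1)·V_pre/V_post
pts_pre = (1.055 − 1)·1000 = 55.0000
pts_post = 55.0000·44.5/38.9 = 62.9177
SG_post = 1 + 62.9177/1000

1.0629


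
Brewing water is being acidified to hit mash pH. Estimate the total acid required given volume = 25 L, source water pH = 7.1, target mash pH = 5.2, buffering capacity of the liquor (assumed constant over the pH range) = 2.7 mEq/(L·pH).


acid = buffering capacity · (pH_source − pH_target) · V
acid = 2.7 · (7.1 − 5.2) · 25

128.2500 mEq


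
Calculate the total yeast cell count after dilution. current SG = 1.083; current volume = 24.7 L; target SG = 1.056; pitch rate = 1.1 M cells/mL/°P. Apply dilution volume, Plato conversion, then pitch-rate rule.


V_w = V·((SG_c−1)/(SG_t−1)−1);  °P = 259 − 259/SG_t;  cells = rate·(V+V_w)·°P
V_w = 24.7·((1.083−1)/(1.056−1)−1) = 11.9089
V_final = 24.7 + 11.9089 = 36.6089
°P = 259 − 259/1.056 = 13.7348
cells = 1.1·36.6089·13.7348

553.0999 billion cells


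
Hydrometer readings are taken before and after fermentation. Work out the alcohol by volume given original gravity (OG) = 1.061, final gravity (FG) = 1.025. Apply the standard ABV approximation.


ABV = (OG − FG) · 131.25
ABV = (1.061 − 1.025) · 131.25

4.7250 % ABV


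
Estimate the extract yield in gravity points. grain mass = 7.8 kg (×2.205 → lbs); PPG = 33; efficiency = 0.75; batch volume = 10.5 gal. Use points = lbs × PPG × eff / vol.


lbs = 7.8 × 2.205 = 17.1990
points = 17.1990 × 33 × 0.75 / 10.5

40.5405 points


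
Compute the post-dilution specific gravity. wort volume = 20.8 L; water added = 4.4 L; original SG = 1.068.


SG_new = 1 + (SG_old − 1)·V_old/(V_old + V_water)
pts = (1.068 − 1)·1000·20.8/(20.8 + 4.4) = 56.1270
SG_new = 1 + 56.1270/1000

1.0561


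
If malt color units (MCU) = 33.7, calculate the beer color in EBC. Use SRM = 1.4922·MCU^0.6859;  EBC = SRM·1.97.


SRM = 1.4922·33.7^0.6859 = 16.6582
EBC = 16.6582·1.97

32.8167 EBC


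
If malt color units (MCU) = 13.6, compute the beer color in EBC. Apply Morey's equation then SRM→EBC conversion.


SRM = 1.4922·MCU^0.6859;  EBC = SRM·1.97
SRM = 1.4922·13.6^0.6859 = 8.9397
EBC = 8.9397·1.97

17.6111 EBC


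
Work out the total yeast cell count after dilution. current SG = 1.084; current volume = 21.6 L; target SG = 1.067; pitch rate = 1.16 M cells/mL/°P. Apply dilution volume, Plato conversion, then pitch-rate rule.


V_w = V·((SG_c−1)/(SG_t−1)−1);  °P = 259 − 259/SG_t;  cells = rate·(V+V_w)·°P
V_w = 21.6·((1.084−1)/(1.067−1)−1) = 5.4806
V_final = 21.6 + 5.4806 = 27.0806
°P = 259 − 259/1.067 = 16.2634
cells = 1.16·27.0806·16.2634

510.8888 billion cells


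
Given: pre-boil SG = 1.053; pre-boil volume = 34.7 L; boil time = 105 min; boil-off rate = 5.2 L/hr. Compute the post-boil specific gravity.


V_post = V_pre − rate·(t/60);  SG_post = 1 + (SG_pre−1)·V_pre/V_post
V_post = 34.7 − 5.2·(105/60) = 25.6000
SG_post = 1 + (1.053 − 1)·34.7/25.6000

1.0718


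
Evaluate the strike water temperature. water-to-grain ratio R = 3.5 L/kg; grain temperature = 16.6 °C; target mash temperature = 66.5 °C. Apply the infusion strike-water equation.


T_strike = (0.41/R)·(T_mash − T_grain) + T_mash
T_strike = (0.41/3.5)·(66.5 − 16.6) + 66.5

72.3454 °C


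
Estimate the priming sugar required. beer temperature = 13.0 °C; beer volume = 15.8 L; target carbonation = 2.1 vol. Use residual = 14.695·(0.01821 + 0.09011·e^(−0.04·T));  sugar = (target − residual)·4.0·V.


residual = 14.695·(0.01821 + 0.09011·e^(−0.04·13.0)) = 1.0548
sugar = (2.1 − 1.0548)·4.0·15.8

66.0541 g


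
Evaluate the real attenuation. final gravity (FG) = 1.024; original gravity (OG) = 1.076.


AA = (OG−FG)/(OG−1)·100;  RA = AA·0.8192
AA = (1.076 − 1.024)/(1.076 − 1)·100 = 68.4211
RA = 68.4211·0.8192

56.0505 %


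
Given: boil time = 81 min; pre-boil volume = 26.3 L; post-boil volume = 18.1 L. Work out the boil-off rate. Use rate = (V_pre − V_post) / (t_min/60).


rate = (26.3 − 18.1) / (81/60)

6.0741 L/hr


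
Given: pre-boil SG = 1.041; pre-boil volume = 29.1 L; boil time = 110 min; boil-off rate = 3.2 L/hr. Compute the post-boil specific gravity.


V_post = V_pre − rate·(t/60);  SG_post = 1 + (SG_pre−1)·V_pre/V_post
V_post = 29.1 − 3.2·(110/60) = 23.2333
SG_post = 1 + (1.041 − 1)·29.1/23.2333

1.0514


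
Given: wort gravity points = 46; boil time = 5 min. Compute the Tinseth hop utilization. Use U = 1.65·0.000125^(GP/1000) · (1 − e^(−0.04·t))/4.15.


bigness = 1.65·0.000125^(46/1000) = 1.0913
boil_factor = (1 − e^(−0.04·5))/4.15 = 0.0437
U = 1.0913 · 0.0437

0.0477


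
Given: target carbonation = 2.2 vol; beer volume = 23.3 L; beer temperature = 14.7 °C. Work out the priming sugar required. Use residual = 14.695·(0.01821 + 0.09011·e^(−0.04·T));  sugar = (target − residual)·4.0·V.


residual = 14.695·(0.01821 + 0.09011·e^(−0.04·14.7)) = 1.0031
sugar = (2.2 − 1.0031)·4.0·23.3

111.5523 g


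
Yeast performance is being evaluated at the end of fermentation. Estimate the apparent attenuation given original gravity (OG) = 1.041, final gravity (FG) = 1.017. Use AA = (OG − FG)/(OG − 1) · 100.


AA = (1.041 − 1.017)/(1.041 − 1) · 100

58.5366 %


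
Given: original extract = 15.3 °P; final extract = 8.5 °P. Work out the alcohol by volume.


SG = 259/(259 − P);  ABV = (OG − FG)·131.25
OG = 259/(259 − 15.3) = 1.0628
FG = 259/(259 − 8.5) = 1.0339
ABV = (1.0628 − 1.0339)·131.25

3.7866 % ABV


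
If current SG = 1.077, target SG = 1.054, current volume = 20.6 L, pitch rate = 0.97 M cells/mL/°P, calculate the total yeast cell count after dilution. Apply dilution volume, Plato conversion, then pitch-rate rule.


V_w = V·((SG_c−1)/(SG_t−1)−1);  °P = 259 − 259/SG_t;  cells = rate·(V+V_w)·°P
V_w = 20.6·((1.077−1)/(1.054−1)−1) = 8.7741
V_final = 20.6 + 8.7741 = 29.3741
°P = 259 − 259/1.054 = 13.2694
cells = 0.97·29.3741·13.2694

378.0845 billion cells


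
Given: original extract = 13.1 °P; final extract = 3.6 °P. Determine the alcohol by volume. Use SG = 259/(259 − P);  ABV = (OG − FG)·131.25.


OG = 259/(259 − 13.1) = 1.0533
FG = 259/(259 − 3.6) = 1.0141
ABV = (1.0533 − 1.0141)·131.25

5.1421 % ABV


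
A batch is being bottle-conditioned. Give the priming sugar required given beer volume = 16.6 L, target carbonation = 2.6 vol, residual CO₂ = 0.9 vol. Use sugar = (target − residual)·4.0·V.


sugar = (2.6 − 0.9)·4.0·16.6

112.8800 g


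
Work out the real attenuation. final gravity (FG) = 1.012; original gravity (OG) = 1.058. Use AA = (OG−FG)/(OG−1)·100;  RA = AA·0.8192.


AA = (1.058 − 1.012)/(1.058 − 1)·100 = 79.3103
RA = 79.3103·0.8192

64.9710 %


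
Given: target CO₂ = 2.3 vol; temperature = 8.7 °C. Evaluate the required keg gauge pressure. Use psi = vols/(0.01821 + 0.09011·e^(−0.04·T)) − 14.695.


psi = 2.3/(0.01821 + 0.09011·e^(−0.04·8.7)) − 14.695

13.4098 psi


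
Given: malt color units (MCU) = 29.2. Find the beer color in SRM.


SRM = 1.4922 · MCU^0.6859
SRM = 1.4922 · 29.2^0.6859

15.0985 SRM


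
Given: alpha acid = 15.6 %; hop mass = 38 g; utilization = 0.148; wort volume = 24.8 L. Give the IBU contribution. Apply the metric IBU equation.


IBU = (α/100)·mass·U·1000 / V
IBU = (15.6/100)·38·0.148·1000 / 24.8

35.3768 IBU


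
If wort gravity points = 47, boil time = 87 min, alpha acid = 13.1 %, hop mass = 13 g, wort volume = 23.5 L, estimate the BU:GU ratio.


U = 1.65·0.000125^(GP/1000)·(1−e^(−0.04t))/4.15;  IBU = (α/100)·m·U·1000/V;  BU:GU = IBU/GP
U = 1.65·0.000125^(47/1000)·(1−e^(−0.04·87))/4.15 = 0.2526
IBU = (13.1/100)·13·0.2526·1000/23.5 = 18.3041
BU:GU = 18.3041/47

0.3894


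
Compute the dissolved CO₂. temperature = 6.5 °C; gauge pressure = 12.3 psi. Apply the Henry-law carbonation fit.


vols = (P + 14.695)·(0.01821 + 0.09011·e^(−0.04·T))
vols = (12.3 + 14.695)·(0.01821 + 0.09011·e^(−0.04·6.5))

2.3672 volumes


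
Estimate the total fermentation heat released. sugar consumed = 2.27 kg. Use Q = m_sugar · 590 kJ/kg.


Q = 2.27 · 590

1339.3000 kJ


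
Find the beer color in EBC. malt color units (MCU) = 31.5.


SRM = 1.4922·MCU^0.6859;  EBC = SRM·1.97
SRM = 1.4922·31.5^0.6859 = 15.9044
EBC = 15.9044·1.97

31.3317 EBC


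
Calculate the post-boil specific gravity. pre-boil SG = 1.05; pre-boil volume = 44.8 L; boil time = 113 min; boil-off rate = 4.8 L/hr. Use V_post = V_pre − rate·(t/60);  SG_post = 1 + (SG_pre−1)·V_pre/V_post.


V_post = 44.8 − 4.8·(113/60) = 35.7600
SG_post = 1 + (1.05 − 1)·44.8/35.7600

1.0626


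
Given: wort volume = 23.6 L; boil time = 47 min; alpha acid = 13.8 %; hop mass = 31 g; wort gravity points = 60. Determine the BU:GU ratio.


U = 1.65·0.000125^(GP/1000)·(1−e^(−0.04t))/4.15;  IBU = (α/100)·m·U·1000/V;  BU:GU = IBU/GP
U = 1.65·0.000125^(60/1000)·(1−e^(−0.04·47))/4.15 = 0.1965
IBU = (13.8/100)·31·0.1965·1000/23.6 = 35.6183
BU:GU = 35.6183/60

0.5936


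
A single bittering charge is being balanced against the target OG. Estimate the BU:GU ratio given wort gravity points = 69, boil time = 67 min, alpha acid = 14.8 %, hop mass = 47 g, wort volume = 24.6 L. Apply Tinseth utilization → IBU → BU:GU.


U = 1.65·0.000125^(GP/1000)·(1−e^(−0.04t))/4.15;  IBU = (α/100)·m·U·1000/V;  BU:GU = IBU/GP
U = 1.65·0.000125^(69/1000)·(1−e^(−0.04·67))/4.15 = 0.1992
IBU = (14.8/100)·47·0.1992·1000/24.6 = 56.3249
BU:GU = 56.3249/69

0.8163


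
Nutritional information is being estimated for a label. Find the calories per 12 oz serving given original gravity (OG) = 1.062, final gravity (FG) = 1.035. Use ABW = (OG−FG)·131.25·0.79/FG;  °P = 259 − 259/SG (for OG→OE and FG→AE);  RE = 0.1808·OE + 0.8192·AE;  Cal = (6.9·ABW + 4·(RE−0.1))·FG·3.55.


ABW = (1.062 − 1.035)·131.25·0.79/1.035 = 2.7049
OE = 259 − 259/1.062 = 15.1205 °P
AE = 259 − 259/1.035 = 8.7585 °P
RE = 0.1808·15.1205 + 0.8192·8.7585 = 9.9087 °P
Cal = (6.9·2.7049 + 4·(9.9087−0.1))·1.035·3.55

212.7340 kcal


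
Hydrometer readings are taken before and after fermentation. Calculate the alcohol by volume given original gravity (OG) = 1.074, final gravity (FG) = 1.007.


ABV = (OG − FG) · 131.25
ABV = (1.074 − 1.007) · 131.25

8.7938 % ABV


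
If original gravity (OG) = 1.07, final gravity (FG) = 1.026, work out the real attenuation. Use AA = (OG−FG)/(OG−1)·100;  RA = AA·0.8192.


AA = (1.07 − 1.026)/(1.07 − 1)·100 = 62.8571
RA = 62.8571·0.8192

51.4926 %


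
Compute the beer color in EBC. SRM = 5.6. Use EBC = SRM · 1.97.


EBC = 5.6 · 1.97

11.0320 EBC


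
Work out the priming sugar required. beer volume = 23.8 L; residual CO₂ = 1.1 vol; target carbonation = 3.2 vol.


sugar = (target − residual)·4.0·V
sugar = (3.2 − 1.1)·4.0·23.8

199.9200 g


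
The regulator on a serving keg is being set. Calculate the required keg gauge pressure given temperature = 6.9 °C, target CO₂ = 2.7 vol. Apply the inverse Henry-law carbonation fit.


psi = vols/(0.01821 + 0.09011·e^(−0.04·T)) − 14.695
psi = 2.7/(0.01821 + 0.09011·e^(−0.04·6.9)) − 14.695

16.4876 psi


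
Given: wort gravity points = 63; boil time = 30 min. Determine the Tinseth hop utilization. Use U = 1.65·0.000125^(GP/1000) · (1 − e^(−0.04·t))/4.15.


bigness = 1.65·0.000125^(63/1000) = 0.9367
boil_factor = (1 − e^(−0.04·30))/4.15 = 0.1684
U = 0.9367 · 0.1684

0.1577


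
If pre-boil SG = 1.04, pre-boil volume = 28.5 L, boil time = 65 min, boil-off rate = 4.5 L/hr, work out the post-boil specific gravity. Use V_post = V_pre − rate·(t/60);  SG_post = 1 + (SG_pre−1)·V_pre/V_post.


V_post = 28.5 − 4.5·(65/60) = 23.6250
SG_post = 1 + (1.04 − 1)·28.5/23.6250

1.0483


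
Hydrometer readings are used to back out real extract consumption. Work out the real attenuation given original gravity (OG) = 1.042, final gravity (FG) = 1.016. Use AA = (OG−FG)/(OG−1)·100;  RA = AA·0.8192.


AA = (1.042 − 1.016)/(1.042 − 1)·100 = 61.9048
RA = 61.9048·0.8192

50.7124 %


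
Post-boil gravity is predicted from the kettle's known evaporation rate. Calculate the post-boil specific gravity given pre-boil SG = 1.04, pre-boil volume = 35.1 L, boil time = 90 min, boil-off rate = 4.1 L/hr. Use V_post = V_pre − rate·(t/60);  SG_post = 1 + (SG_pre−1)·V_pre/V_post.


V_post = 35.1 − 4.1·(90/60) = 28.9500
SG_post = 1 + (1.04 − 1)·35.1/28.9500

1.0485


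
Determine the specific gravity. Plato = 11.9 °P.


SG = 259/(259 − P)
SG = 259/(259 − 11.9)

1.0482


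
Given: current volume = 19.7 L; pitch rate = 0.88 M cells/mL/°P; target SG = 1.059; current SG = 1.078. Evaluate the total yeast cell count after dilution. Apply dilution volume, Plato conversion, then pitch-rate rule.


V_w = V·((SG_c−1)/(SG_t−1)−1);  °P = 259 − 259/SG_t;  cells = rate·(V+V_w)·°P
V_w = 19.7·((1.078−1)/(1.059−1)−1) = 6.3441
V_final = 19.7 + 6.3441 = 26.0441
°P = 259 − 259/1.059 = 14.4297
cells = 0.88·26.0441·14.4297

330.7100 billion cells


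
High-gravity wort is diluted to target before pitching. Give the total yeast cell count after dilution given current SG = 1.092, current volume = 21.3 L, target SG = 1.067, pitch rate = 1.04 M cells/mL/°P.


V_w = V·((SG_c−1)/(SG_t−1)−1);  °P = 259 − 259/SG_t;  cells = rate·(V+V_w)·°P
V_w = 21.3·((1.092−1)/(1.067−1)−1) = 7.9478
V_final = 21.3 + 7.9478 = 29.2478
°P = 259 − 259/1.067 = 16.2634
cells = 1.04·29.2478·16.2634

494.6934 billion cells


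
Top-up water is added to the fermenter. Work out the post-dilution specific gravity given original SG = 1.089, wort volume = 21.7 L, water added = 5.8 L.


SG_new = 1 + (SG_old − 1)·V_old/(V_old + V_water)
pts = (1.089 − 1)·1000·21.7/(21.7 + 5.8) = 70.2291
SG_new = 1 + 70.2291/1000

1.0702


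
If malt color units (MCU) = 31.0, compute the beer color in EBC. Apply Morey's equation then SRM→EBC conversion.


SRM = 1.4922·MCU^0.6859;  EBC = SRM·1.97
SRM = 1.4922·31.0^0.6859 = 15.7308
EBC = 15.7308·1.97

30.9898 EBC


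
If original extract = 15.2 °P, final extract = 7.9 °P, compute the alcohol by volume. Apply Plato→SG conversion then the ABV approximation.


SG = 259/(259 − P);  ABV = (OG − FG)·131.25
OG = 259/(259 − 15.2) = 1.0623
FG = 259/(259 − 7.9) = 1.0315
ABV = (1.0623 − 1.0315)·131.25

4.0536 % ABV


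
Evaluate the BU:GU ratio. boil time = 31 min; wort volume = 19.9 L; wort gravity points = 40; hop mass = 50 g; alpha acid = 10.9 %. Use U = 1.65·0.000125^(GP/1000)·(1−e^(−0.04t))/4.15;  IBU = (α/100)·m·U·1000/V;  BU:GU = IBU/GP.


U = 1.65·0.000125^(40/1000)·(1−e^(−0.04·31))/4.15 = 0.1972
IBU = (10.9/100)·50·0.1972·1000/19.9 = 54.0120
BU:GU = 54.0120/40

1.3503


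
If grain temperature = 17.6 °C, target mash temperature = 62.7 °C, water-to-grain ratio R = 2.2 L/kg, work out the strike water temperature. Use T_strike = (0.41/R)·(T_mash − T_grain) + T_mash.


T_strike = (0.41/2.2)·(62.7 − 17.6) + 62.7

71.1050 °C


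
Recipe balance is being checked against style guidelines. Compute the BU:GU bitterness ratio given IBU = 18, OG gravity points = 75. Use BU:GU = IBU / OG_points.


BU:GU = 18 / 75

0.2400


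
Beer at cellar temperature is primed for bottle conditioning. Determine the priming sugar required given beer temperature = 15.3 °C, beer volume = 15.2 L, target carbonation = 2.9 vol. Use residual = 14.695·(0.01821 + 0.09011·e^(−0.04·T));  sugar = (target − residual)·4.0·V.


residual = 14.695·(0.01821 + 0.09011·e^(−0.04·15.3)) = 0.9856
sugar = (2.9 − 0.9856)·4.0·15.2

116.3928 g


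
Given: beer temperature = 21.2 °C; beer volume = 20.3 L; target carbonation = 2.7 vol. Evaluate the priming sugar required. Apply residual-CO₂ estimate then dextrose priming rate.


residual = 14.695·(0.01821 + 0.09011·e^(−0.04·T));  sugar = (target − residual)·4.0·V
residual = 14.695·(0.01821 + 0.09011·e^(−0.04·21.2)) = 0.8347
sugar = (2.7 − 0.8347)·4.0·20.3

151.4626 g


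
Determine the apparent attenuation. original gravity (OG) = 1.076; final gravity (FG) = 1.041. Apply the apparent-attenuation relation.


AA = (OG − FG)/(OG − 1) · 100
AA = (1.076 − 1.041)/(1.076 − 1) · 100

46.0526 %


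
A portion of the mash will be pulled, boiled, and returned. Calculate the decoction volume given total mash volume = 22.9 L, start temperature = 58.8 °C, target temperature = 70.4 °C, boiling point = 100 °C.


V_dec = V_total·(T_target − T_start)/(T_boil − T_start)
V_dec = 22.9·(70.4 − 58.8)/(100 − 58.8)

6.4476 L


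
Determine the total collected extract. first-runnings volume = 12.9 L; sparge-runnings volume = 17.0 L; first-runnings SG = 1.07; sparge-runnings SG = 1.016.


total = Σ (SG_i − 1)·1000·V_i
first = (1.07 − 1)·1000·12.9 = 903.0000
sparge = (1.016 − 1)·1000·17.0 = 272.0000
total = 903.0000 + 272.0000

1175.0000 gravity·L


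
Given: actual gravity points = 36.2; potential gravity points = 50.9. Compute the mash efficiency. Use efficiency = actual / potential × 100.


efficiency = 36.2 / 50.9 × 100

71.1198 %


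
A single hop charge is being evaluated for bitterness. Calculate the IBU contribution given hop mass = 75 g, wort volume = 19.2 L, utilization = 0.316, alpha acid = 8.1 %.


IBU = (α/100)·mass·U·1000 / V
IBU = (8.1/100)·75·0.316·1000 / 19.2

99.9844 IBU


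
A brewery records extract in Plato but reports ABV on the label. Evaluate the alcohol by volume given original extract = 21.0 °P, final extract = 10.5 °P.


SG = 259/(259 − P);  ABV = (OG − FG)·131.25
OG = 259/(259 − 21.0) = 1.0882
FG = 259/(259 − 10.5) = 1.0423
ABV = (1.0882 − 1.0423)·131.25

6.0351 % ABV


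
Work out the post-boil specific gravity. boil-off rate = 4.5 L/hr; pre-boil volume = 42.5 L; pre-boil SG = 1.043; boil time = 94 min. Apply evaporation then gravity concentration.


V_post = V_pre − rate·(t/60);  SG_post = 1 + (SG_pre−1)·V_pre/V_post
V_post = 42.5 − 4.5·(94/60) = 35.4500
SG_post = 1 + (1.043 − 1)·42.5/35.4500

1.0516
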